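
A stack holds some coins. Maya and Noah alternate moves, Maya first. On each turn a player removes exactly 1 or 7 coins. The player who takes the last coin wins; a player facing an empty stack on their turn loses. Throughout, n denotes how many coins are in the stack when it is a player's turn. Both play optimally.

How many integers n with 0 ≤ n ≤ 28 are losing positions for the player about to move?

Use the standard recursion: the mover loses at a terminal position; elsewhere, the mover wins exactly when some move hands the opponent an L position.
n=0: no move → L
n=1: →0(L), so W
n=2: →1(W) only, which is W, so L
n=3: →2(L), so W
n=4: →3(W) only, which is W, so L
n=5: →4(L), so W
n=6: →5(W) only, which is W, so L
n=7: →6(L), so W
n=8: →7(W), 1(W) — all W, so L
n=9: →8(L), so W
n=10: →9(W), 3(W) — all W, so L
n=11: →10(L), so W
n=12: →11(W), 5(W) — all W, so L
n=13: →12(L), so W
n=14: →13(W), 7(W) — all W, so L
n=15: →14(L), so W
n=16: →15(W), 9(W) — all W, so L
n=17: →16(L), so W
n=18: →17(W), 11(W) — all W, so L
n=19: →18(L), so W
n=20: →19(W), 13(W) — all W, so L
n=21: →20(L), so W
n=22: →21(W), 15(W) — all W, so L
n=23: →22(L), so W
n=24: →23(W), 17(W) — all W, so L
n=25: →24(L), so W
n=26: →25(W), 19(W) — all W, so L
n=27: →26(L), so W
n=28: →27(W), 21(W) — all W, so L
L entries with 0 ≤ n ≤ 28: n = 0, 2, 4, 6, 8, 10, 12, 14, 16, 18, 20, 22, 24, 26, 28; that makes 15.

15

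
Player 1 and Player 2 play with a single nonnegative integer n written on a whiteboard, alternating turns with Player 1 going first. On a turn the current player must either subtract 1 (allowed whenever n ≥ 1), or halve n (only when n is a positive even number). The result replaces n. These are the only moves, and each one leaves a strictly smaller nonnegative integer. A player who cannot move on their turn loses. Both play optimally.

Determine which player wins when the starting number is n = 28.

Classify positions by backward induction: terminal positions (no move available) are L. From any other position, the mover wins iff some move reaches an L.
n=0: no move → L
n=1: →0(L), so W
n=2: →1(W) only, which is W, so L
n=3: →2(L), so W
n=4: →2(L), so W
n=5: →4(W) only, which is W, so L
n=6: →5(L), so W
n=7: →6(W) only, which is W, so L
n=8: →7(L), so W
n=9: →8(W) only, which is W, so L
n=10: →5(L), so W
n=11: →10(W) only, which is W, so L
n=12: →11(L), so W
n=13: →12(W) only, which is W, so L
n=14: →7(L), so W
n=15: →14(W) only, which is W, so L
n=16: →15(L), so W
n=17: →16(W) only, which is W, so L
n=18: →9(L), so W
n=19: →18(W) only, which is W, so L
n=20: →19(L), so W
n=21: →20(W) only, which is W, so L
n=22: →11(L), so W
n=23: →22(W) only, which is W, so L
n=24: →23(L), so W
n=25: →24(W) only, which is W, so L
n=26: →13(L), so W
n=27: →26(W) only, which is W, so L
n=28: →27(L), so W
The starting position 28 is W: Player 1 should move to 27, handing over an L position.

Player 1 wins.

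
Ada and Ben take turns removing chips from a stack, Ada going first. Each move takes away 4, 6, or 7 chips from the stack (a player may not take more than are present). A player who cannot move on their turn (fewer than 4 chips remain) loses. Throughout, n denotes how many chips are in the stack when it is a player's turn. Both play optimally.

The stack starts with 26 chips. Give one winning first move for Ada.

Remove 4, leaving 22.

Work bottom-up. With no move the player to move loses. Otherwise the position is W if at least one move leads to an L position for the opponent, and L if every move leads to a W.
n=0: no move → L
n=1: no move → L
n=2: no move → L
n=3: no move → L
n=4: →0(L), so W
n=5: →1(L), so W
n=6: →2(L), so W
n=7: →3(L), so W
n=8: →2(L), so W
n=9: →3(L), so W
n=10: →3(L), so W
n=11: →7(W), 5(W), 4(W) — all W, so L
n=12: →8(W), 6(W), 5(W) — all W, so L
n=13: →9(W), 7(W), 6(W) — all W, so L
n=14: →10(W), 8(W), 7(W) — all W, so L
n=15: →11(L), so W
n=16: →12(L), so W
n=17: →13(L), so W
n=18: →14(L), so W
n=19: →13(L), so W
n=20: →14(L), so W
n=21: →14(L), so W
n=22: →18(W), 16(W), 15(W) — all W, so L
n=23: →19(W), 17(W), 16(W) — all W, so L
n=24: →20(W), 18(W), 17(W) — all W, so L
n=25: →21(W), 19(W), 18(W) — all W, so L
n=26: →22(L), so W
From 26, the L positions reachable in one move are: 22.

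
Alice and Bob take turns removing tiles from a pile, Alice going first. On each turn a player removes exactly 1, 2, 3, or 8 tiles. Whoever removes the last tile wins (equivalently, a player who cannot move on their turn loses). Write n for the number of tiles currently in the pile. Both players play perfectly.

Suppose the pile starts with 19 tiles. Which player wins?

Alice wins.

Positions with no move are L. A position that does have a move is losing for the player to move precisely when every available move leads to a winning position for the opponent. Fill in the labels:
n=0: no move → L
n=1: W (go to 0, an L position)
n=2: W (go to 0, an L position)
n=3: W (go to 0, an L position)
n=4: L (options 3(W), 2(W), 1(W) are all W)
n=5: W (go to 4, an L position)
n=6: W (go to 4, an L position)
n=7: W (go to 4, an L position)
n=8: W (go to 0, an L position)
n=9: L (options 8(W), 7(W), 6(W), 1(W) are all W)
n=10: W (go to 9, an L position)
n=11: W (go to 9, an L position)
n=12: W (go to 9, an L position)
n=13: L (options 12(W), 11(W), 10(W), 5(W) are all W)
n=14: W (go to 13, an L position)
n=15: W (go to 13, an L position)
n=16: W (go to 13, an L position)
n=17: W (go to 9, an L position)
n=18: L (options 17(W), 16(W), 15(W), 10(W) are all W)
n=19: W (go to 18, an L position)
The starting position 19 is W: Alice should remove 1, leaving 18, handing over an L position.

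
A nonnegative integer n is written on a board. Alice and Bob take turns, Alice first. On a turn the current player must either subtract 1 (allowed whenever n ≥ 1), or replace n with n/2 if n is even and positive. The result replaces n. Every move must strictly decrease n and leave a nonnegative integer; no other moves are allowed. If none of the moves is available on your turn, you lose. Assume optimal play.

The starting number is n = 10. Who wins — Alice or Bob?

Alice wins.

Build the W/L table. Terminal = L. A non-terminal position is W if it has a move to some L; otherwise it is L.
n=0: no move → L
n=1: →0(L), so W
n=2: →1(W) only, which is W, so L
n=3: →2(L), so W
n=4: →2(L), so W
n=5: →4(W) only, which is W, so L
n=6: →5(L), so W
n=7: →6(W) only, which is W, so L
n=8: →7(L), so W
n=9: →8(W) only, which is W, so L
n=10: →5(L), so W
From 10 Alice can move to 5, reaching an L position.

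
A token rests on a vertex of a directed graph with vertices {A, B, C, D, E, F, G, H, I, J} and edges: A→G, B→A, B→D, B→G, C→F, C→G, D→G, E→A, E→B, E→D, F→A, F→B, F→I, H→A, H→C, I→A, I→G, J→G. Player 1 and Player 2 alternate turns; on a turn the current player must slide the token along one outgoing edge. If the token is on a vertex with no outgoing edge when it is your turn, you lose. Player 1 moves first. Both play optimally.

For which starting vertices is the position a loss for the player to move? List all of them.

E, F, G, H

Work bottom-up. With no move the player to move loses. Otherwise the position is W if at least one move leads to an L position for the opponent, and L if every move leads to a W.
Every edge goes from a vertex to one that appears earlier in the order G, D, A, B, I, F, C, H, E, J, so processing vertices in that order labels each vertex after all of its successors.
G: no outgoing edge → L
D: W (go to G, an L position)
A: W (go to G, an L position)
B: W (go to G, an L position)
I: W (go to G, an L position)
F: L (options I(W), B(W), A(W) are all W)
C: W (go to F, an L position)
H: L (options C(W), A(W) are all W)
E: L (options B(W), A(W), D(W) are all W)
J: W (go to G, an L position)
Reading off the rows marked L gives the requested list; there are 4 such vertices.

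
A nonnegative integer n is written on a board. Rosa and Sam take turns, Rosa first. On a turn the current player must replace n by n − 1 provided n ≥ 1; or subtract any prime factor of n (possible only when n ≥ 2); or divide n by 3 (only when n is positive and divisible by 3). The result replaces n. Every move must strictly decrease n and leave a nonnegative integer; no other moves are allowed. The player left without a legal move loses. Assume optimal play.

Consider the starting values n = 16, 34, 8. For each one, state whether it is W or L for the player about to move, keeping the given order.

16: W, 34: W, 8: L

Compute win/loss labels from the base case upward. A position with no move is L. Any other position is W if it can reach an L in one move, else L.
n=0: no move → L
n=1: W (go to 0, an L position)
n=2: W (go to 0, an L position)
n=3: W (go to 0, an L position)
n=4: L (options 2(W), 3(W) are all W)
n=5: W (go to 0, an L position)
n=6: W (go to 4, an L position)
n=7: W (go to 0, an L position)
n=8: L (options 6(W), 7(W) are all W)
n=9: W (go to 8, an L position)
n=10: W (go to 8, an L position)
n=11: W (go to 0, an L position)
n=12: W (go to 4, an L position)
n=13: W (go to 0, an L position)
n=14: L (options 7(W), 12(W), 13(W) are all W)
n=15: W (go to 14, an L position)
n=16: W (go to 14, an L position)
n=17: W (go to 0, an L position)
n=18: L (options 6(W), 15(W), 16(W), 17(W) are all W)
n=19: W (go to 0, an L position)
n=20: W (go to 18, an L position)
n=21: W (go to 14, an L position)
n=22: L (options 11(W), 20(W), 21(W) are all W)
n=23: W (go to 0, an L position)
n=24: W (go to 8, an L position)
n=25: L (options 20(W), 24(W) are all W)
n=26: W (go to 25, an L position)
n=27: L (options 9(W), 24(W), 26(W) are all W)
n=28: W (go to 27, an L position)
n=29: W (go to 0, an L position)
n=30: W (go to 25, an L position)
n=31: W (go to 0, an L position)
n=32: L (options 30(W), 31(W) are all W)
n=33: W (go to 22, an L position)
n=34: W (go to 32, an L position)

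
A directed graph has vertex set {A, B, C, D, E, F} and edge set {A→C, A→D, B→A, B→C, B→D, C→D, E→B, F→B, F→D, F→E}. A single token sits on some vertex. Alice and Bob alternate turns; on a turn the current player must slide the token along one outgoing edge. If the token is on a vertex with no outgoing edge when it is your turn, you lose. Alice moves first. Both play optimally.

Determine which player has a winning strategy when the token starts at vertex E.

Compute win/loss labels from the base case upward. A position with no move is L. Any other position is W if it can reach an L in one move, else L.
Every edge goes from a vertex to one that appears earlier in the order D, C, A, B, E, F, so processing vertices in that order labels each vertex after all of its successors.
D: no outgoing edge → L
C: →D(L), so W
A: →D(L), so W
B: →D(L), so W
E: →B(W) only, which is W, so L
F: →E(L), so W
Every move from E reaches a W position, so the mover loses.

Bob wins.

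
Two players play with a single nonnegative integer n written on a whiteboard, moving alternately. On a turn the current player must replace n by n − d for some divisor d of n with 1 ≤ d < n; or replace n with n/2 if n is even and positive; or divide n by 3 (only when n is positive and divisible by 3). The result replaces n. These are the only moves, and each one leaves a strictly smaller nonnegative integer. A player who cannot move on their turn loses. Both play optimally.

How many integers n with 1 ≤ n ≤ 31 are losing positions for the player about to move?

13

Use the standard recursion: the mover loses at a terminal position; elsewhere, the mover wins exactly when some move hands the opponent an L position.
n=0: no move → L
n=1: no move → L
n=2: W (go to 1, an L position)
n=3: W (go to 1, an L position)
n=4: L (options 2(W), 3(W) are all W)
n=5: W (go to 4, an L position)
n=6: W (go to 4, an L position)
n=7: L (sole option 6(W) is W)
n=8: W (go to 4, an L position)
n=9: L (options 3(W), 6(W), 8(W) are all W)
n=10: W (go to 9, an L position)
n=11: L (sole option 10(W) is W)
n=12: W (go to 4, an L position)
n=13: L (sole option 12(W) is W)
n=14: W (go to 7, an L position)
n=15: L (options 5(W), 10(W), 12(W), 14(W) are all W)
n=16: W (go to 15, an L position)
n=17: L (sole option 16(W) is W)
n=18: W (go to 9, an L position)
n=19: L (sole option 18(W) is W)
n=20: W (go to 15, an L position)
n=21: W (go to 7, an L position)
n=22: W (go to 11, an L position)
n=23: L (sole option 22(W) is W)
n=24: W (go to 23, an L position)
n=25: L (options 20(W), 24(W) are all W)
n=26: W (go to 13, an L position)
n=27: W (go to 9, an L position)
n=28: L (options 14(W), 21(W), 24(W), 26(W), 27(W) are all W)
n=29: W (go to 28, an L position)
n=30: W (go to 15, an L position)
n=31: L (sole option 30(W) is W)
L entries with 1 ≤ n ≤ 31 (n=0 is outside the asked range and is not counted): n = 1, 4, 7, 9, 11, 13, 15, 17, 19, 23, 25, 28, 31; that makes 13.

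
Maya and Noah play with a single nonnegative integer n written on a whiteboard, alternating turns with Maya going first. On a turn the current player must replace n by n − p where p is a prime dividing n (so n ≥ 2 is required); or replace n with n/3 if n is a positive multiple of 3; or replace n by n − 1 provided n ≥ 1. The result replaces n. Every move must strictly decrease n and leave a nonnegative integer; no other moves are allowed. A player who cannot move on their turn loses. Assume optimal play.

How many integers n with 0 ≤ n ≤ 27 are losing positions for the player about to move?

Work bottom-up. With no move the player to move loses. Otherwise the position is W if at least one move leads to an L position for the opponent, and L if every move leads to a W.
n=0: no move → L
n=1: W (go to 0, an L position)
n=2: W (go to 0, an L position)
n=3: W (go to 0, an L position)
n=4: L (options 2(W), 3(W) are all W)
n=5: W (go to 0, an L position)
n=6: W (go to 4, an L position)
n=7: W (go to 0, an L position)
n=8: L (options 6(W), 7(W) are all W)
n=9: W (go to 8, an L position)
n=10: W (go to 8, an L position)
n=11: W (go to 0, an L position)
n=12: W (go to 4, an L position)
n=13: W (go to 0, an L position)
n=14: L (options 7(W), 12(W), 13(W) are all W)
n=15: W (go to 14, an L position)
n=16: W (go to 14, an L position)
n=17: W (go to 0, an L position)
n=18: L (options 6(W), 15(W), 16(W), 17(W) are all W)
n=19: W (go to 0, an L position)
n=20: W (go to 18, an L position)
n=21: W (go to 14, an L position)
n=22: L (options 11(W), 20(W), 21(W) are all W)
n=23: W (go to 0, an L position)
n=24: W (go to 8, an L position)
n=25: L (options 20(W), 24(W) are all W)
n=26: W (go to 25, an L position)
n=27: L (options 9(W), 24(W), 26(W) are all W)
L entries with 0 ≤ n ≤ 27: n = 0, 4, 8, 14, 18, 22, 25, 27; that makes 8.

8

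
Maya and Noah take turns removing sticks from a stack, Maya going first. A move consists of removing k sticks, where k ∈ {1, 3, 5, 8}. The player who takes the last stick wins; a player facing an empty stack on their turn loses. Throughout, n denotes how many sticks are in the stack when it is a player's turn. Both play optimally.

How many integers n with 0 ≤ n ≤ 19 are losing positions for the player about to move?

8

Classify positions by backward induction: terminal positions (no move available) are L. From any other position, the mover wins iff some move reaches an L.
n=0: no move → L
n=1: reaches L-position 0 → W
n=2: only reaches 1(W), which is W → L
n=3: reaches L-position 2 → W
n=4: only reaches 3(W), 1(W), all W → L
n=5: reaches L-position 4 → W
n=6: only reaches 5(W), 3(W), 1(W), all W → L
n=7: reaches L-position 6 → W
n=8: reaches L-position 0 → W
n=9: reaches L-position 6 → W
n=10: reaches L-position 2 → W
n=11: reaches L-position 6 → W
n=12: reaches L-position 4 → W
n=13: only reaches 12(W), 10(W), 8(W), 5(W), all W → L
n=14: reaches L-position 13 → W
n=15: only reaches 14(W), 12(W), 10(W), 7(W), all W → L
n=16: reaches L-position 15 → W
n=17: only reaches 16(W), 14(W), 12(W), 9(W), all W → L
n=18: reaches L-position 17 → W
n=19: only reaches 18(W), 16(W), 14(W), 11(W), all W → L
L entries with 0 ≤ n ≤ 19: n = 0, 2, 4, 6, 13, 15, 17, 19; that makes 8.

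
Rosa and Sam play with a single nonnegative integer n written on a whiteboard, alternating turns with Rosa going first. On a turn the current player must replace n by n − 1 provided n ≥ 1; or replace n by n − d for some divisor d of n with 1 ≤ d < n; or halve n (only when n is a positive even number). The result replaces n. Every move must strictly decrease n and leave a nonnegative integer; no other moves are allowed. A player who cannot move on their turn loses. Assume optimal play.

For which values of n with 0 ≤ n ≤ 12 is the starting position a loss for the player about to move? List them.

0, 2, 5, 7, 9, 11

Compute win/loss labels from the base case upward. A position with no move is L. Any other position is W if it can reach an L in one move, else L.
n=0: no move → L
n=1: can move to 0, which is L ⇒ W
n=2: the only move is to 1(W), a W ⇒ L
n=3: can move to 2, which is L ⇒ W
n=4: can move to 2, which is L ⇒ W
n=5: the only move is to 4(W), a W ⇒ L
n=6: can move to 5, which is L ⇒ W
n=7: the only move is to 6(W), a W ⇒ L
n=8: can move to 7, which is L ⇒ W
n=9: moves to 6(W), 8(W); every one is W ⇒ L
n=10: can move to 5, which is L ⇒ W
n=11: the only move is to 10(W), a W ⇒ L
n=12: can move to 9, which is L ⇒ W
The losing starting values of n are exactly the entries labelled L in this table (6 of them).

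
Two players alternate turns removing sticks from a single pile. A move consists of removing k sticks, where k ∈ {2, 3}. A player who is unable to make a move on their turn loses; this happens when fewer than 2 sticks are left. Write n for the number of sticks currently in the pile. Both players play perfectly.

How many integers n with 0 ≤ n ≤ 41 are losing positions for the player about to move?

18

Classify positions by backward induction: terminal positions (no move available) are L. From any other position, the mover wins iff some move reaches an L.
n=0: no move → L
n=1: no move → L
n=2: →0(L), so W
n=3: →1(L), so W
n=4: →1(L), so W
n=5: →3(W), 2(W) — all W, so L
n=6: →4(W), 3(W) — all W, so L
n=7: →5(L), so W
n=8: →6(L), so W
n=9: →6(L), so W
n=10: →8(W), 7(W) — all W, so L
n=11: →9(W), 8(W) — all W, so L
n=12: →10(L), so W
n=13: →11(L), so W
n=14: →11(L), so W
n=15: →13(W), 12(W) — all W, so L
n=16: →14(W), 13(W) — all W, so L
n=17: →15(L), so W
n=18: →16(L), so W
n=19: →16(L), so W
n=20: →18(W), 17(W) — all W, so L
n=21: →19(W), 18(W) — all W, so L
n=22: →20(L), so W
n=23: →21(L), so W
n=24: →21(L), so W
n=25: →23(W), 22(W) — all W, so L
n=26: →24(W), 23(W) — all W, so L
n=27: →25(L), so W
n=28: →26(L), so W
n=29: →26(L), so W
n=30: →28(W), 27(W) — all W, so L
n=31: →29(W), 28(W) — all W, so L
n=32: →30(L), so W
n=33: →31(L), so W
n=34: →31(L), so W
n=35: →33(W), 32(W) — all W, so L
n=36: →34(W), 33(W) — all W, so L
n=37: →35(L), so W
n=38: →36(L), so W
n=39: →36(L), so W
n=40: →38(W), 37(W) — all W, so L
n=41: →39(W), 38(W) — all W, so L
L entries with 0 ≤ n ≤ 41: n = 0, 1, 5, 6, 10, 11, 15, 16, 20, 21, 25, 26, 30, 31, 35, 36, 40, 41; that makes 18.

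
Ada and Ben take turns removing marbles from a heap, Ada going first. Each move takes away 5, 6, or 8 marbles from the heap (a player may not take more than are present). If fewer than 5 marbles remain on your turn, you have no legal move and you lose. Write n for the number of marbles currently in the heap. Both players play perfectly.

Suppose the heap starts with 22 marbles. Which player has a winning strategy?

Use the standard recursion: the mover loses at a terminal position; elsewhere, the mover wins exactly when some move hands the opponent an L position.
n=0: no move → L
n=1: no move → L
n=2: no move → L
n=3: no move → L
n=4: no move → L
n=5: reaches L-position 0 → W
n=6: reaches L-position 1 → W
n=7: reaches L-position 2 → W
n=8: reaches L-position 3 → W
n=9: reaches L-position 4 → W
n=10: reaches L-position 4 → W
n=11: reaches L-position 3 → W
n=12: reaches L-position 4 → W
n=13: only reaches 8(W), 7(W), 5(W), all W → L
n=14: only reaches 9(W), 8(W), 6(W), all W → L
n=15: only reaches 10(W), 9(W), 7(W), all W → L
n=16: only reaches 11(W), 10(W), 8(W), all W → L
n=17: only reaches 12(W), 11(W), 9(W), all W → L
n=18: reaches L-position 13 → W
n=19: reaches L-position 14 → W
n=20: reaches L-position 15 → W
n=21: reaches L-position 16 → W
n=22: reaches L-position 17 → W
The starting position 22 is W: Ada should remove 5, leaving 17, handing over an L position.

Ada wins.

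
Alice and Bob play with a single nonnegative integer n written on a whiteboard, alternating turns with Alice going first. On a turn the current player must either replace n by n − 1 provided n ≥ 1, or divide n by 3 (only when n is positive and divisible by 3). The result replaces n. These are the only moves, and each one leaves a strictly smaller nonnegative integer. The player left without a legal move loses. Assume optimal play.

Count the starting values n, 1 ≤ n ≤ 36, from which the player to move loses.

Build the W/L table. Terminal = L. A non-terminal position is W if it has a move to some L; otherwise it is L.
n=0: no move → L
n=1: W (go to 0, an L position)
n=2: L (sole option 1(W) is W)
n=3: W (go to 2, an L position)
n=4: L (sole option 3(W) is W)
n=5: W (go to 4, an L position)
n=6: W (go to 2, an L position)
n=7: L (sole option 6(W) is W)
n=8: W (go to 7, an L position)
n=9: L (options 3(W), 8(W) are all W)
n=10: W (go to 9, an L position)
n=11: L (sole option 10(W) is W)
n=12: W (go to 4, an L position)
n=13: L (sole option 12(W) is W)
n=14: W (go to 13, an L position)
n=15: L (options 5(W), 14(W) are all W)
n=16: W (go to 15, an L position)
n=17: L (sole option 16(W) is W)
n=18: W (go to 17, an L position)
n=19: L (sole option 18(W) is W)
n=20: W (go to 19, an L position)
n=21: W (go to 7, an L position)
n=22: L (sole option 21(W) is W)
n=23: W (go to 22, an L position)
n=24: L (options 8(W), 23(W) are all W)
n=25: W (go to 24, an L position)
n=26: L (sole option 25(W) is W)
n=27: W (go to 9, an L position)
n=28: L (sole option 27(W) is W)
n=29: W (go to 28, an L position)
n=30: L (options 10(W), 29(W) are all W)
n=31: W (go to 30, an L position)
n=32: L (sole option 31(W) is W)
n=33: W (go to 11, an L position)
n=34: L (sole option 33(W) is W)
n=35: W (go to 34, an L position)
n=36: L (options 12(W), 35(W) are all W)
L entries with 1 ≤ n ≤ 36 (n=0 is outside the asked range and is not counted): n = 2, 4, 7, 9, 11, 13, 15, 17, 19, 22, 24, 26, 28, 30, 32, 34, 36; that makes 17.

17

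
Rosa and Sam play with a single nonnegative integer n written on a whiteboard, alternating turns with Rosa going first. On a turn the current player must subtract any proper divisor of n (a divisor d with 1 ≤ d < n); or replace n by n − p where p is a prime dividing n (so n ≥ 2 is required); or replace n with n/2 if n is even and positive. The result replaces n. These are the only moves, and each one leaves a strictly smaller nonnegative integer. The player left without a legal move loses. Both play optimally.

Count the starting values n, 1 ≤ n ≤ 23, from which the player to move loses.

Work bottom-up. With no move the player to move loses. Otherwise the position is W if at least one move leads to an L position for the opponent, and L if every move leads to a W.
n=0: no move → L
n=1: no move → L
n=2: W (go to 0, an L position)
n=3: W (go to 0, an L position)
n=4: L (options 2(W), 3(W) are all W)
n=5: W (go to 0, an L position)
n=6: W (go to 4, an L position)
n=7: W (go to 0, an L position)
n=8: W (go to 4, an L position)
n=9: L (options 6(W), 8(W) are all W)
n=10: W (go to 9, an L position)
n=11: W (go to 0, an L position)
n=12: W (go to 9, an L position)
n=13: W (go to 0, an L position)
n=14: L (options 7(W), 12(W), 13(W) are all W)
n=15: W (go to 14, an L position)
n=16: W (go to 14, an L position)
n=17: W (go to 0, an L position)
n=18: W (go to 9, an L position)
n=19: W (go to 0, an L position)
n=20: L (options 10(W), 15(W), 16(W), 18(W), 19(W) are all W)
n=21: W (go to 14, an L position)
n=22: W (go to 20, an L position)
n=23: W (go to 0, an L position)
L entries with 1 ≤ n ≤ 23 (n=0 is outside the asked range and is not counted): n = 1, 4, 9, 14, 20; that makes 5.

5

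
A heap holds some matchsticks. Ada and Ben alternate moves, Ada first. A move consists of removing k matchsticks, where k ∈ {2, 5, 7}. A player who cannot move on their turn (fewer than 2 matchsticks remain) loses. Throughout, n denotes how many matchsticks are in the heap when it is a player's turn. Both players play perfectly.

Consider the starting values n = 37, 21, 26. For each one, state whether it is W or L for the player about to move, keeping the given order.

Classify positions by backward induction: terminal positions (no move available) are L. From any other position, the mover wins iff some move reaches an L.
n=0: no move → L
n=1: no move → L
n=2: reaches L-position 0 → W
n=3: reaches L-position 1 → W
n=4: only reaches 2(W), which is W → L
n=5: reaches L-position 0 → W
n=6: reaches L-position 4 → W
n=7: reaches L-position 0 → W
n=8: reaches L-position 1 → W
n=9: reaches L-position 4 → W
n=10: only reaches 8(W), 5(W), 3(W), all W → L
n=11: reaches L-position 4 → W
n=12: reaches L-position 10 → W
n=13: only reaches 11(W), 8(W), 6(W), all W → L
n=14: only reaches 12(W), 9(W), 7(W), all W → L
n=15: reaches L-position 13 → W
n=16: reaches L-position 14 → W
n=17: reaches L-position 10 → W
n=18: reaches L-position 13 → W
n=19: reaches L-position 14 → W
n=20: reaches L-position 13 → W
n=21: reaches L-position 14 → W
n=22: only reaches 20(W), 17(W), 15(W), all W → L
n=23: only reaches 21(W), 18(W), 16(W), all W → L
n=24: reaches L-position 22 → W
n=25: reaches L-position 23 → W
n=26: only reaches 24(W), 21(W), 19(W), all W → L
n=27: reaches L-position 22 → W
n=28: reaches L-position 26 → W
n=29: reaches L-position 22 → W
n=30: reaches L-position 23 → W
n=31: reaches L-position 26 → W
n=32: only reaches 30(W), 27(W), 25(W), all W → L
n=33: reaches L-position 26 → W
n=34: reaches L-position 32 → W
n=35: only reaches 33(W), 30(W), 28(W), all W → L
n=36: only reaches 34(W), 31(W), 29(W), all W → L
n=37: reaches L-position 35 → W

37: W, 21: W, 26: L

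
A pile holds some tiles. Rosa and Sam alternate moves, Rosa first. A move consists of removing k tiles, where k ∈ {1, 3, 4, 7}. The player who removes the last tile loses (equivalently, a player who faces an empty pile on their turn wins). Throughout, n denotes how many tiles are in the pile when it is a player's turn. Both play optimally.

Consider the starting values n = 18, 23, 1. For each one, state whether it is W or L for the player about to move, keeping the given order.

Positions with no move are W. A position that does have a move is losing for the player to move precisely when every available move leads to a winning position for the opponent. Fill in the labels:
n=0: no move; the opponent has just taken the last tile and therefore loses → W
n=1: the only move is to 0(W), a W ⇒ L
n=2: can move to 1, which is L ⇒ W
n=3: moves to 2(W), 0(W); every one is W ⇒ L
n=4: can move to 3, which is L ⇒ W
n=5: can move to 1, which is L ⇒ W
n=6: can move to 3, which is L ⇒ W
n=7: can move to 3, which is L ⇒ W
n=8: can move to 1, which is L ⇒ W
n=9: moves to 8(W), 6(W), 5(W), 2(W); every one is W ⇒ L
n=10: can move to 9, which is L ⇒ W
n=11: moves to 10(W), 8(W), 7(W), 4(W); every one is W ⇒ L
n=12: can move to 11, which is L ⇒ W
n=13: can move to 9, which is L ⇒ W
n=14: can move to 11, which is L ⇒ W
n=15: can move to 11, which is L ⇒ W
n=16: can move to 9, which is L ⇒ W
n=17: moves to 16(W), 14(W), 13(W), 10(W); every one is W ⇒ L
n=18: can move to 17, which is L ⇒ W
n=19: moves to 18(W), 16(W), 15(W), 12(W); every one is W ⇒ L
n=20: can move to 19, which is L ⇒ W
n=21: can move to 17, which is L ⇒ W
n=22: can move to 19, which is L ⇒ W
n=23: can move to 19, which is L ⇒ W

18: W, 23: W, 1: L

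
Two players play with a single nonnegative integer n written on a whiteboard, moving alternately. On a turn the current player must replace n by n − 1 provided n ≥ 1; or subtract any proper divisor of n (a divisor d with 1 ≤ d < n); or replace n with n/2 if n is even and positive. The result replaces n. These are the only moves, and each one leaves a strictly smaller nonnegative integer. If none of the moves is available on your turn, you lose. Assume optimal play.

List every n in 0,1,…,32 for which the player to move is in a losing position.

0, 2, 5, 7, 9, 11, 13, 15, 17, 19, 21, 23, 25, 27, 29, 31

Classify positions by backward induction: terminal positions (no move available) are L. From any other position, the mover wins iff some move reaches an L.
n=0: no move → L
n=1: →0(L), so W
n=2: →1(W) only, which is W, so L
n=3: →2(L), so W
n=4: →2(L), so W
n=5: →4(W) only, which is W, so L
n=6: →5(L), so W
n=7: →6(W) only, which is W, so L
n=8: →7(L), so W
n=9: →6(W), 8(W) — all W, so L
n=10: →5(L), so W
n=11: →10(W) only, which is W, so L
n=12: →9(L), so W
n=13: →12(W) only, which is W, so L
n=14: →7(L), so W
n=15: →10(W), 12(W), 14(W) — all W, so L
n=16: →15(L), so W
n=17: →16(W) only, which is W, so L
n=18: →9(L), so W
n=19: →18(W) only, which is W, so L
n=20: →15(L), so W
n=21: →14(W), 18(W), 20(W) — all W, so L
n=22: →11(L), so W
n=23: →22(W) only, which is W, so L
n=24: →21(L), so W
n=25: →20(W), 24(W) — all W, so L
n=26: →13(L), so W
n=27: →18(W), 24(W), 26(W) — all W, so L
n=28: →21(L), so W
n=29: →28(W) only, which is W, so L
n=30: →15(L), so W
n=31: →30(W) only, which is W, so L
n=32: →31(L), so W
The losing starting values of n are exactly the entries labelled L in this table (16 of them).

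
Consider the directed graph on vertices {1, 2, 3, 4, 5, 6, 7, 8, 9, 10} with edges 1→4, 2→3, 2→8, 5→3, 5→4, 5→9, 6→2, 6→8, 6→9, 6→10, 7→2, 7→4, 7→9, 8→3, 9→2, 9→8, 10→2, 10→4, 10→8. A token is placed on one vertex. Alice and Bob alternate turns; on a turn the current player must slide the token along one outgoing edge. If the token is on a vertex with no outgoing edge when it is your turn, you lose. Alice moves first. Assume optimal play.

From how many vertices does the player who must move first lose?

Classify positions by backward induction: terminal positions (no move available) are L. From any other position, the mover wins iff some move reaches an L.
Every edge goes from a vertex to one that appears earlier in the order 4, 3, 8, 2, 9, 1, 5, 10, 7, 6, so processing vertices in that order labels each vertex after all of its successors.
4: no outgoing edge → L
3: no outgoing edge → L
8: W (go to 3, an L position)
2: W (go to 3, an L position)
9: L (options 2(W), 8(W) are all W)
1: W (go to 4, an L position)
5: W (go to 9, an L position)
10: W (go to 4, an L position)
7: W (go to 9, an L position)
6: W (go to 9, an L position)
The L vertices are 3, 4, 9; that is 3 in all.

3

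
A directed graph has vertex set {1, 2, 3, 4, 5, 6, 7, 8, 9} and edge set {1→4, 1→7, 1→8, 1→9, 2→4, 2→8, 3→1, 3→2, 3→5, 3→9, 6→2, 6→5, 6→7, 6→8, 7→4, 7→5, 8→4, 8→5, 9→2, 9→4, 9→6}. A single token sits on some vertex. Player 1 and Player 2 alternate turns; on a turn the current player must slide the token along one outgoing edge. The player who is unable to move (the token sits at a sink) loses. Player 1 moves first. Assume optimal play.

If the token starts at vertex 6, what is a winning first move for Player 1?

Work bottom-up. With no move the player to move loses. Otherwise the position is W if at least one move leads to an L position for the opponent, and L if every move leads to a W.
Every edge goes from a vertex to one that appears earlier in the order 4, 5, 8, 7, 2, 6, 9, 1, 3, so processing vertices in that order labels each vertex after all of its successors.
4: no outgoing edge → L
5: no outgoing edge → L
8: reaches L-position 5 → W
7: reaches L-position 5 → W
2: reaches L-position 4 → W
6: reaches L-position 5 → W
9: reaches L-position 4 → W
1: reaches L-position 4 → W
3: reaches L-position 5 → W
From 6, the L positions reachable in one move are: 5.

Move to 5.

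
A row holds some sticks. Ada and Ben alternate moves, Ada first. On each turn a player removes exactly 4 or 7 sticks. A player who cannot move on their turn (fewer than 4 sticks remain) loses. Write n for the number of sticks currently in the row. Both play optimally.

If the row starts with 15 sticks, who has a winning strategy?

Ada wins.

Classify positions by backward induction: terminal positions (no move available) are L. From any other position, the mover wins iff some move reaches an L.
n=0: no move → L
n=1: no move → L
n=2: no move → L
n=3: no move → L
n=4: reaches L-position 0 → W
n=5: reaches L-position 1 → W
n=6: reaches L-position 2 → W
n=7: reaches L-position 3 → W
n=8: reaches L-position 1 → W
n=9: reaches L-position 2 → W
n=10: reaches L-position 3 → W
n=11: only reaches 7(W), 4(W), all W → L
n=12: only reaches 8(W), 5(W), all W → L
n=13: only reaches 9(W), 6(W), all W → L
n=14: only reaches 10(W), 7(W), all W → L
n=15: reaches L-position 11 → W
The starting position 15 is W: Ada should remove 4, leaving 11, handing over an L position.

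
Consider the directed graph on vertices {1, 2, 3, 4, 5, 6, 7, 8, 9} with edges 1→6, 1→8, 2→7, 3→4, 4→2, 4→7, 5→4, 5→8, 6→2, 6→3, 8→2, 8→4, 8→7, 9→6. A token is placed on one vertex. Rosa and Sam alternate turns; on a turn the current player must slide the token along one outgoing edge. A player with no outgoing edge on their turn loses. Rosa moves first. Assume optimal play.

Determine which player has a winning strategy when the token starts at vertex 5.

Compute win/loss labels from the base case upward. A position with no move is L. Any other position is W if it can reach an L in one move, else L.
Every edge goes from a vertex to one that appears earlier in the order 7, 2, 4, 8, 3, 5, 6, 9, 1, so processing vertices in that order labels each vertex after all of its successors.
7: no outgoing edge → L
2: reaches L-position 7 → W
4: reaches L-position 7 → W
8: reaches L-position 7 → W
3: only reaches 4(W), which is W → L
5: only reaches 8(W), 4(W), all W → L
6: reaches L-position 3 → W
9: only reaches 6(W), which is W → L
1: only reaches 6(W), 8(W), all W → L
The starting position 5 is L: whatever Rosa does, the opponent receives a W position.

Sam wins.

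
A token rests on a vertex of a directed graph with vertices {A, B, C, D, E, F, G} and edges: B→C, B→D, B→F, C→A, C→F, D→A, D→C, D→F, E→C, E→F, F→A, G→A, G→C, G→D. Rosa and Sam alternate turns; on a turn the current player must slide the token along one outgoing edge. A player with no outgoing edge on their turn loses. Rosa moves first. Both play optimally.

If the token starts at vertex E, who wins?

Work bottom-up. With no move the player to move loses. Otherwise the position is W if at least one move leads to an L position for the opponent, and L if every move leads to a W.
Every edge goes from a vertex to one that appears earlier in the order A, F, C, D, B, E, G, so processing vertices in that order labels each vertex after all of its successors.
A: no outgoing edge → L
F: W (go to A, an L position)
C: W (go to A, an L position)
D: W (go to A, an L position)
B: L (options D(W), C(W), F(W) are all W)
E: L (options C(W), F(W) are all W)
G: W (go to A, an L position)
The starting position E is L: whatever Rosa does, the opponent receives a W position.

Sam wins.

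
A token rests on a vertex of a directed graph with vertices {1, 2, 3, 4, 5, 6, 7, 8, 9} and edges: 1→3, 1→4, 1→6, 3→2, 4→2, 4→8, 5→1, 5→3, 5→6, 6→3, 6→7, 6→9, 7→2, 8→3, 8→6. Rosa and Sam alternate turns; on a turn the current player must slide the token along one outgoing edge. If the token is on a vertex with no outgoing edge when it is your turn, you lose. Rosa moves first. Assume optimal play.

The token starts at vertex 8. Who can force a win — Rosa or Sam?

Sam wins.

Classify positions by backward induction: terminal positions (no move available) are L. From any other position, the mover wins iff some move reaches an L.
Every edge goes from a vertex to one that appears earlier in the order 2, 9, 7, 3, 6, 8, 4, 1, 5, so processing vertices in that order labels each vertex after all of its successors.
2: no outgoing edge → L
9: no outgoing edge → L
7: →2(L), so W
3: →2(L), so W
6: →9(L), so W
8: →6(W), 3(W) — all W, so L
4: →8(L), so W
1: →4(W), 6(W), 3(W) — all W, so L
5: →1(L), so W
Every move from 8 reaches a W position, so the mover loses.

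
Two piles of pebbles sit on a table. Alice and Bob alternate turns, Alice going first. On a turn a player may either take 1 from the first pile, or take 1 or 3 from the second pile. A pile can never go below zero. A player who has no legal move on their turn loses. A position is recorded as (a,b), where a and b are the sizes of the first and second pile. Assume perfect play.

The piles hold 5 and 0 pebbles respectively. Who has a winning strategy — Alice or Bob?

Positions with no move are L. A position that does have a move is losing for the player to move precisely when every available move leads to a winning position for the opponent. Fill in the labels:
No move ever increases a pile, so every position that can arise here has a ≤ 5 and b ≤ 0; it is enough to label the cells with 0 ≤ a ≤ 5 and 0 ≤ b ≤ 0.
Every move lowers a or b (never raises either), so fill the grid row by row in increasing a, and left to right within a row: each cell's successors are then already labelled.
      b=0
a=0:    L
a=1:    W
a=2:    L
a=3:    W
a=4:    L
a=5:    W
Cells with no legal move (terminal, hence L): (0,0).
The remaining L cells, each justified by listing all of its moves:
(2,0): L (sole option (1,0)(W) is W)
(4,0): L (sole option (3,0)(W) is W)
Every other cell has at least one move into one of the L cells above, so it is W.
The starting position (5,0) is W: Alice should move to (4,0), handing over an L position.

Alice wins.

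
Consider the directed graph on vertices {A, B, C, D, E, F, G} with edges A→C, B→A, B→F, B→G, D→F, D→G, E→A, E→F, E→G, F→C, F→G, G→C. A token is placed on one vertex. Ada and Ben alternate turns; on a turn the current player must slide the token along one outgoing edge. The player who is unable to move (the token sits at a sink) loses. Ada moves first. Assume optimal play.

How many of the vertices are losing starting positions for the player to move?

Label each position W (a win for the player to move) or L (a loss). A position with no legal move is L; any other position is W exactly when some move reaches an L, and L when every move reaches a W.
Every edge goes from a vertex to one that appears earlier in the order C, G, F, A, E, B, D, so processing vertices in that order labels each vertex after all of its successors.
C: no outgoing edge → L
G: W (go to C, an L position)
F: W (go to C, an L position)
A: W (go to C, an L position)
E: L (options A(W), F(W), G(W) are all W)
B: L (options A(W), F(W), G(W) are all W)
D: L (options F(W), G(W) are all W)
The L vertices are B, C, D, E; that is 4 in all.

4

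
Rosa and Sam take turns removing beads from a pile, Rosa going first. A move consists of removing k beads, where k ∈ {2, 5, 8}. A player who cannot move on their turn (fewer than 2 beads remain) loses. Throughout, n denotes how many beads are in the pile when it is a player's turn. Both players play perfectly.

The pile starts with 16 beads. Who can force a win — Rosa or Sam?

Rosa wins.

Positions with no move are L. A position that does have a move is losing for the player to move precisely when every available move leads to a winning position for the opponent. Fill in the labels:
n=0: no move → L
n=1: no move → L
n=2: →0(L), so W
n=3: →1(L), so W
n=4: →2(W) only, which is W, so L
n=5: →0(L), so W
n=6: →4(L), so W
n=7: →5(W), 2(W) — all W, so L
n=8: →0(L), so W
n=9: →7(L), so W
n=10: →8(W), 5(W), 2(W) — all W, so L
n=11: →9(W), 6(W), 3(W) — all W, so L
n=12: →10(L), so W
n=13: →11(L), so W
n=14: →12(W), 9(W), 6(W) — all W, so L
n=15: →10(L), so W
n=16: →14(L), so W
From 16 Rosa can remove 2, leaving 14, reaching an L position.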